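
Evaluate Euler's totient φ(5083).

4224

Factor 5083: 5083 = 13 * 17 * 23.
φ(13) = 13 − 1 = 12.
φ(17) = 17 − 1 = 16.
φ(23) = 23 − 1 = 22.
Multiply: 12 · 16 · 22 = 4224.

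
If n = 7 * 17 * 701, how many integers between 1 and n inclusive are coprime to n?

67200

φ(83419) = 83419 · (1 − 1/7) · (1 − 1/17) · (1 − 1/701)
       = 83419 · 67200/83419 = 67200.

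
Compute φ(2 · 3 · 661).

1320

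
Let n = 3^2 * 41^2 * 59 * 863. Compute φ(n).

φ(3^2) = 3^1·(3−1) = 3·2 = 6.
φ(41^2) = 41^2 − 41^1 = 1681 − 41 = 1640.
φ(59) = 59 − 1 = 58.
φ(863) = 863 − 1 = 862.
φ(770323293) = 6 × 1640 × 58 × 862 = 491960640.

491960640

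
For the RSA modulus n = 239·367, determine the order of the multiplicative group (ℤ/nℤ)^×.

87108

φ(n) = (p − 1)(q − 1) = (239−1)(367−1) = 238·366 = 87108.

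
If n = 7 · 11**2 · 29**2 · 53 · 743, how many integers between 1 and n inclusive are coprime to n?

20677937280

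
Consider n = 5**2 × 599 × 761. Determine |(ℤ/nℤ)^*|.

φ(5^2) = 5^1·(5−1) = 5·4 = 20.
φ(599) = 599 − 1 = 598.
φ(761) = 761 − 1 = 760.
φ(11395975) = 20 × 598 × 760 = 9089600.

9089600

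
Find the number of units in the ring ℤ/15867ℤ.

Prime factorization: 15867 = 3**2 * 41 * 43.
φ(15867) = 15867 · (1 − 1/3) · (1 − 1/41) · (1 − 1/43)
       = 15867 · 3360/5289 = 10080.

10080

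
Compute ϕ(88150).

First factor: 88150 = 2 · 5**2 · 41 · 43.
φ(2) = 2 − 1 = 1.
φ(5^2) = 5^1·(5−1) = 5·4 = 20.
φ(41) = 41 − 1 = 40.
φ(43) = 43 − 1 = 42.
Since φ is multiplicative, φ(88150) = 1 · 20 · 40 · 42 = 33600.

33600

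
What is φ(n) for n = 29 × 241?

6720

φ(6989) = 6989 · (1 − 1/29) · (1 − 1/241)
       = 6989 · 6720/6989 = 6720.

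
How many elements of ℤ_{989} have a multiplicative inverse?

924

Factor 989: 989 = 23 · 43.
φ(23) = 23 − 1 = 22.
φ(43) = 43 − 1 = 42.
Since φ is multiplicative, φ(989) = 22 · 42 = 924.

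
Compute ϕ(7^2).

42

φ(7^2) = 7^2 − 7^1 = 49 − 7 = 42.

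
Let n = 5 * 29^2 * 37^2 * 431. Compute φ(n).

φ(2481113995) = 2481113995 · (1 − 1/5) · (1 − 1/29) · (1 − 1/37) · (1 − 1/431)
       = 2481113995 · 1733760/2312315 = 1860324480.

1860324480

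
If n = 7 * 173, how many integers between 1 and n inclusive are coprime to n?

1032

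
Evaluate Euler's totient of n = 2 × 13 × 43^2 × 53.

φ(2547922) = 2547922 · (1 − 1/2) · (1 − 1/13) · (1 − 1/43) · (1 − 1/53)
       = 2547922 · 26208/59254 = 1126944.

1126944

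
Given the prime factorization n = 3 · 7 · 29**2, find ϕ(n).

φ(3) = 3 − 1 = 2.
φ(7) = 7 − 1 = 6.
φ(29^2) = 29^1·(29−1) = 29·28 = 812.
Multiply: 2 · 6 · 812 = 9744.

9744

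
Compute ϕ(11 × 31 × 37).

φ(12617) = 12617 · (1 − 1/11) · (1 − 1/31) · (1 − 1/37)
       = 12617 · 10800/12617 = 10800.

10800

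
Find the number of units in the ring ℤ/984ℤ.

984 = 2^3 · 3 · 41.
φ(984) = 984 · (1 − 1/2) · (1 − 1/3) · (1 − 1/41)
       = 984 · 80/246 = 320.

320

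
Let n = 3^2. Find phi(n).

6

φ(9) = 9 · (1 − 1/3)
       = 9 · 2/3 = 6.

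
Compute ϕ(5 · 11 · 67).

2640

φ(3685) = 3685 · (1 − 1/5) · (1 − 1/11) · (1 − 1/67)
       = 3685 · 2640/3685 = 2640.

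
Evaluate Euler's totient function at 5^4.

φ(625) = 625 · (1 − 1/5)
       = 625 · 4/5 = 500.

500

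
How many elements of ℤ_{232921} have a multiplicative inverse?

190080

First factor: 232921 = 13 · 19 · 23 · 41.
φ(13) = 13 − 1 = 12.
φ(19) = 19 − 1 = 18.
φ(23) = 23 − 1 = 22.
φ(41) = 41 − 1 = 40.
φ(232921) = 12 × 18 × 22 × 40 = 190080.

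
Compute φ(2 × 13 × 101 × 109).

129600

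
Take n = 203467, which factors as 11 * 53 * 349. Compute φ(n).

180960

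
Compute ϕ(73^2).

φ(5329) = 5329 · (1 − 1/73)
       = 5329 · 72/73 = 5256.

5256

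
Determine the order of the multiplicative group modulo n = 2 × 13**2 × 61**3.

34828560

φ(76719578) = 76719578 · (1 − 1/2) · (1 − 1/13) · (1 − 1/61)
       = 76719578 · 720/1586 = 34828560.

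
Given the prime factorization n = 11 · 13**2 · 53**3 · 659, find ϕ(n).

149935880640

φ(182386384037) = 182386384037 · (1 − 1/11) · (1 − 1/13) · (1 − 1/53) · (1 − 1/659)
       = 182386384037 · 4105920/4994561 = 149935880640.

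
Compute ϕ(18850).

6720

Prime factorization: 18850 = 2 · 5^2 · 13 · 29.
φ(2) = 2 − 1 = 1.
φ(5^2) = 5^2 − 5^1 = 25 − 5 = 20.
φ(13) = 13 − 1 = 12.
φ(29) = 29 − 1 = 28.
Since φ is multiplicative, φ(18850) = 1 · 20 · 12 · 28 = 6720.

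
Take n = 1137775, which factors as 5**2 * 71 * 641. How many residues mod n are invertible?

896000

φ(1137775) = 1137775 · (1 − 1/5) · (1 − 1/71) · (1 − 1/641)
       = 1137775 · 179200/227555 = 896000.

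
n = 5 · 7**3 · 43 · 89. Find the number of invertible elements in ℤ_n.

φ(5) = 5 − 1 = 4.
φ(7^3) = 7^2·(7−1) = 49·6 = 294.
φ(43) = 43 − 1 = 42.
φ(89) = 89 − 1 = 88.
Since φ is multiplicative, φ(6563305) = 4 · 294 · 42 · 88 = 4346496.

4346496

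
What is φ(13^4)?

φ(28561) = 28561 · (1 − 1/13)
       = 28561 · 12/13 = 26364.

26364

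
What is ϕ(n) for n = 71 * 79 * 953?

φ(5345377) = 5345377 · (1 − 1/71) · (1 − 1/79) · (1 − 1/953)
       = 5345377 · 5197920/5345377 = 5197920.

5197920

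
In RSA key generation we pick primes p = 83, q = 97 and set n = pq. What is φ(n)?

7872

φ(pq) = (p−1)(q−1) = 82 · 96 = 7872.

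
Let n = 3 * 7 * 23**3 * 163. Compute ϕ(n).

22624272

φ(41647641) = 41647641 · (1 − 1/3) · (1 − 1/7) · (1 − 1/23) · (1 − 1/163)
       = 41647641 · 42768/78729 = 22624272.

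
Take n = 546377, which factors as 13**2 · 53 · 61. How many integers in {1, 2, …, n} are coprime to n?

486720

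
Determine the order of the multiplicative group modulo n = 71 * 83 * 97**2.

53450880

φ(55447237) = 55447237 · (1 − 1/71) · (1 − 1/83) · (1 − 1/97)
       = 55447237 · 551040/571621 = 53450880.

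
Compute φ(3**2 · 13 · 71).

5040

φ(8307) = 8307 · (1 − 1/3) · (1 − 1/13) · (1 − 1/71)
       = 8307 · 1680/2769 = 5040.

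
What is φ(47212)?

20160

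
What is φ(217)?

Prime factorization: 217 = 7 · 31.
φ(217) = 217 · (1 − 1/7) · (1 − 1/31)
       = 217 · 180/217 = 180.

180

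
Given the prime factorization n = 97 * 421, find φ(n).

40320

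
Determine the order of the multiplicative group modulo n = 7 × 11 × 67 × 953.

φ(4916527) = 4916527 · (1 − 1/7) · (1 − 1/11) · (1 − 1/67) · (1 − 1/953)
       = 4916527 · 3769920/4916527 = 3769920.

3769920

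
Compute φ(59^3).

φ(205379) = 205379 · (1 − 1/59)
       = 205379 · 58/59 = 201898.

201898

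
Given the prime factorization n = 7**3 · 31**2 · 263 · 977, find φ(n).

φ(7^3) = 7^3 − 7^2 = 343 − 49 = 294.
φ(31^2) = 31^1·(31−1) = 31·30 = 930.
φ(263) = 263 − 1 = 262.
φ(977) = 977 − 1 = 976.
φ(84696959473) = 294 × 930 × 262 × 976 = 69916775040.

69916775040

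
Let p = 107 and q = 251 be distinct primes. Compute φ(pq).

26500

φ(n) = (p − 1)(q − 1) = (107−1)(251−1) = 106·250 = 26500.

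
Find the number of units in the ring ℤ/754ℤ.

336

754 = 2 · 13 · 29.
φ(754) = 754 · (1 − 1/2) · (1 − 1/13) · (1 − 1/29)
       = 754 · 336/754 = 336.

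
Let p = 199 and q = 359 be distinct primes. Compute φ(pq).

70884

φ(199) = 199 − 1 = 198.
φ(359) = 359 − 1 = 358.
Since φ is multiplicative, φ(71441) = 198 · 358 = 70884.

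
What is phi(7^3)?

294

φ(343) = 343 · (1 − 1/7)
       = 343 · 6/7 = 294.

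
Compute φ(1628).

1628 = 2^2 * 11 * 37.
φ(2^2) = 2^2 − 2^1 = 4 − 2 = 2.
φ(11) = 11 − 1 = 10.
φ(37) = 37 − 1 = 36.
Since φ is multiplicative, φ(1628) = 2 · 10 · 36 = 720.

720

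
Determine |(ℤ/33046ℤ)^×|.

14400

First factor: 33046 = 2 · 13 · 31 · 41.
φ(2) = 2 − 1 = 1.
φ(13) = 13 − 1 = 12.
φ(31) = 31 − 1 = 30.
φ(41) = 41 − 1 = 40.
φ(33046) = 1 × 12 × 30 × 40 = 14400.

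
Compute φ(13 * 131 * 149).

φ(253747) = 253747 · (1 − 1/13) · (1 − 1/131) · (1 − 1/149)
       = 253747 · 230880/253747 = 230880.

230880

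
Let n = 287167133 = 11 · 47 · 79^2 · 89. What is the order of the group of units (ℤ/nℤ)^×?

φ(287167133) = 287167133 · (1 − 1/11) · (1 − 1/47) · (1 − 1/79) · (1 − 1/89)
       = 287167133 · 3157440/3635027 = 249437760.

249437760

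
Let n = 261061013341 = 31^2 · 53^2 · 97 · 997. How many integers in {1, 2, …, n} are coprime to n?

φ(31^2) = 31^2 − 31^1 = 961 − 31 = 930.
φ(53^2) = 53^2 − 53^1 = 2809 − 53 = 2756.
φ(97) = 97 − 1 = 96.
φ(997) = 997 − 1 = 996.
Multiply: 930 · 2756 · 96 · 996 = 245071457280.

245071457280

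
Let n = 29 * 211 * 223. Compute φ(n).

1305360

φ(29) = 29 − 1 = 28.
φ(211) = 211 − 1 = 210.
φ(223) = 223 − 1 = 222.
Since φ is multiplicative, φ(1364537) = 28 · 210 · 222 = 1305360.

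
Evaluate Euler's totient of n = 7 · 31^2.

5580

φ(7) = 7 − 1 = 6.
φ(31^2) = 31^2 − 31^1 = 961 − 31 = 930.
Since φ is multiplicative, φ(6727) = 6 · 930 = 5580.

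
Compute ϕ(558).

Factor 558: 558 = 2 · 3**2 · 31.
φ(558) = 558 · (1 − 1/2) · (1 − 1/3) · (1 − 1/31)
       = 558 · 60/186 = 180.

180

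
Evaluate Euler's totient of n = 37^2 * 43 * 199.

φ(37^2) = 37^2 − 37^1 = 1369 − 37 = 1332.
φ(43) = 43 − 1 = 42.
φ(199) = 199 − 1 = 198.
Multiply: 1332 · 42 · 198 = 11076912.

11076912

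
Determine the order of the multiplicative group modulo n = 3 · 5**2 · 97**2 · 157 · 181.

10459238400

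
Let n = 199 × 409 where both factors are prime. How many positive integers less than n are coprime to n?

80784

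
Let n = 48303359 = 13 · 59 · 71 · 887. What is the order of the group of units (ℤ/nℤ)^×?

φ(13) = 13 − 1 = 12.
φ(59) = 59 − 1 = 58.
φ(71) = 71 − 1 = 70.
φ(887) = 887 − 1 = 886.
Multiply: 12 · 58 · 70 · 886 = 43165920.

43165920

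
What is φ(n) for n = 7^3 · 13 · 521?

1834560

φ(2323139) = 2323139 · (1 − 1/7) · (1 − 1/13) · (1 − 1/521)
       = 2323139 · 37440/47411 = 1834560.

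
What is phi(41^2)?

φ(41^2) = 41^1·(41−1) = 41·40 = 1640.

1640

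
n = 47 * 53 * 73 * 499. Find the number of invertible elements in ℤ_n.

φ(47) = 47 − 1 = 46.
φ(53) = 53 − 1 = 52.
φ(73) = 73 − 1 = 72.
φ(499) = 499 − 1 = 498.
Multiply: 46 · 52 · 72 · 498 = 85767552.

85767552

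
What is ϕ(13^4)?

26364

φ(13^4) = 13^3·(13−1) = 2197·12 = 26364.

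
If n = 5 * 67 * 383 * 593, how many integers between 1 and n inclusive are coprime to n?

φ(76084865) = 76084865 · (1 − 1/5) · (1 − 1/67) · (1 − 1/383) · (1 − 1/593)
       = 76084865 · 59702016/76084865 = 59702016.

59702016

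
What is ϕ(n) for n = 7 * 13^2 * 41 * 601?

φ(7) = 7 − 1 = 6.
φ(13^2) = 13^2 − 13^1 = 169 − 13 = 156.
φ(41) = 41 − 1 = 40.
φ(601) = 601 − 1 = 600.
Multiply: 6 · 156 · 40 · 600 = 22464000.

22464000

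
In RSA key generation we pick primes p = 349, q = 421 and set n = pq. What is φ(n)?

146160

φ(349) = 349 − 1 = 348.
φ(421) = 421 − 1 = 420.
Since φ is multiplicative, φ(146929) = 348 · 420 = 146160.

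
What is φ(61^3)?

φ(61^3) = 61^2·(61−1) = 3721·60 = 223260.

223260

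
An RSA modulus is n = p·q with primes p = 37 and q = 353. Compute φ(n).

12672

For distinct primes, φ(pq) = (p−1)(q−1) = 36 × 352 = 12672.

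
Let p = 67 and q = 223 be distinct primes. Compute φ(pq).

14652

φ(n) = (p − 1)(q − 1) = (67−1)(223−1) = 66·222 = 14652.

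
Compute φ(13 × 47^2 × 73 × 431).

803226240

φ(903522971) = 903522971 · (1 − 1/13) · (1 − 1/47) · (1 − 1/73) · (1 − 1/431)
       = 903522971 · 17089920/19223893 = 803226240.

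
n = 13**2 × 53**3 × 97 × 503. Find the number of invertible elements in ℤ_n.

1098132212736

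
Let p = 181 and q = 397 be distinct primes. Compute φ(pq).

For distinct primes, φ(pq) = (p−1)(q−1) = 180 × 396 = 71280.

71280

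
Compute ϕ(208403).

208403 = 13 · 17 · 23 · 41.
φ(13) = 13 − 1 = 12.
φ(17) = 17 − 1 = 16.
φ(23) = 23 − 1 = 22.
φ(41) = 41 − 1 = 40.
φ(208403) = 12 × 16 × 22 × 40 = 168960.

168960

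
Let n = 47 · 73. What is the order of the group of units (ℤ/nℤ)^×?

3312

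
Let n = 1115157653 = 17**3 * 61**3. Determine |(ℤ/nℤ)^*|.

1032354240

φ(1115157653) = 1115157653 · (1 − 1/17) · (1 − 1/61)
       = 1115157653 · 960/1037 = 1032354240.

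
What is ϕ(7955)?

7955 = 5 · 37 · 43.
φ(5) = 5 − 1 = 4.
φ(37) = 37 − 1 = 36.
φ(43) = 43 − 1 = 42.
φ(7955) = 4 × 36 × 42 = 6048.

6048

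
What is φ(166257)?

First factor: 166257 = 3^2 * 7^2 * 13 * 29.
φ(166257) = 166257 · (1 − 1/3) · (1 − 1/7) · (1 − 1/13) · (1 − 1/29)
       = 166257 · 4032/7917 = 84672.

84672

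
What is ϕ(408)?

First factor: 408 = 2**3 · 3 · 17.
φ(408) = 408 · (1 − 1/2) · (1 − 1/3) · (1 − 1/17)
       = 408 · 32/102 = 128.

128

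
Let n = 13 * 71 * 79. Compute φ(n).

φ(72917) = 72917 · (1 − 1/13) · (1 − 1/71) · (1 − 1/79)
       = 72917 · 65520/72917 = 65520.

65520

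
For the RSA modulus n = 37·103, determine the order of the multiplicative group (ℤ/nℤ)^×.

φ(3811) = 3811 · (1 − 1/37) · (1 − 1/103)
       = 3811 · 3672/3811 = 3672.

3672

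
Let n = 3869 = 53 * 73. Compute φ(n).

φ(3869) = 3869 · (1 − 1/53) · (1 − 1/73)
       = 3869 · 3744/3869 = 3744.

3744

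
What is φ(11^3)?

φ(1331) = 1331 · (1 − 1/11)
       = 1331 · 10/11 = 1210.

1210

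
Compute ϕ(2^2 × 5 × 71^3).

2822960

φ(2^2) = 2^1·(2−1) = 2·1 = 2.
φ(5) = 5 − 1 = 4.
φ(71^3) = 71^2·(71−1) = 5041·70 = 352870.
φ(7158220) = 2 × 4 × 352870 = 2822960.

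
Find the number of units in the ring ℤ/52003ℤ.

Factor 52003: 52003 = 7 × 17 × 19 × 23.
φ(52003) = 52003 · (1 − 1/7) · (1 − 1/17) · (1 − 1/19) · (1 − 1/23)
       = 52003 · 38016/52003 = 38016.

38016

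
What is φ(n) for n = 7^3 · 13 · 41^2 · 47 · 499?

132543855360

φ(175793814287) = 175793814287 · (1 − 1/7) · (1 − 1/13) · (1 − 1/41) · (1 − 1/47) · (1 − 1/499)
       = 175793814287 · 65975040/87503143 = 132543855360.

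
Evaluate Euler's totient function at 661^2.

φ(436921) = 436921 · (1 − 1/661)
       = 436921 · 660/661 = 436260.

436260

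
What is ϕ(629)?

576

First factor: 629 = 17 · 37.
φ(629) = 629 · (1 − 1/17) · (1 − 1/37)
       = 629 · 576/629 = 576.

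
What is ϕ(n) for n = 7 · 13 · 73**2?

φ(484939) = 484939 · (1 − 1/7) · (1 − 1/13) · (1 − 1/73)
       = 484939 · 5184/6643 = 378432.

378432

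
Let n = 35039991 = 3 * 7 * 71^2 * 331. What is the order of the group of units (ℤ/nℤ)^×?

19681200

φ(35039991) = 35039991 · (1 − 1/3) · (1 − 1/7) · (1 − 1/71) · (1 − 1/331)
       = 35039991 · 277200/493521 = 19681200.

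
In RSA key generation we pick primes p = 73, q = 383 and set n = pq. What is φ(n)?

φ(73) = 73 − 1 = 72.
φ(383) = 383 − 1 = 382.
Since φ is multiplicative, φ(27959) = 72 · 382 = 27504.

27504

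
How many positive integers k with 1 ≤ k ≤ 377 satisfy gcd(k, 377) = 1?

336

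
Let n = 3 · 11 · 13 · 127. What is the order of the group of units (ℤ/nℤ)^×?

30240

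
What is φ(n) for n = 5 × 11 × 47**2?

86480

φ(5) = 5 − 1 = 4.
φ(11) = 11 − 1 = 10.
φ(47^2) = 47^1·(47−1) = 47·46 = 2162.
Since φ is multiplicative, φ(121495) = 4 · 10 · 2162 = 86480.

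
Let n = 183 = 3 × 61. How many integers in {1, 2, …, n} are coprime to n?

φ(3) = 3 − 1 = 2.
φ(61) = 61 − 1 = 60.
Multiply: 2 · 60 = 120.

120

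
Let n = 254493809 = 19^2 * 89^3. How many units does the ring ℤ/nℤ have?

φ(19^2) = 19^2 − 19^1 = 361 − 19 = 342.
φ(89^3) = 89^3 − 89^2 = 704969 − 7921 = 697048.
φ(254493809) = 342 × 697048 = 238390416.

238390416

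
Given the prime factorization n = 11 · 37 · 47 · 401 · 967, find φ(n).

6398784000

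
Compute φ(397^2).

157212

φ(397^2) = 397^2 − 397^1 = 157609 − 397 = 157212.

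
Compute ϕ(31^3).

φ(29791) = 29791 · (1 − 1/31)
       = 29791 · 30/31 = 28830.

28830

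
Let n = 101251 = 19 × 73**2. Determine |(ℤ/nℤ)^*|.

94608

φ(19) = 19 − 1 = 18.
φ(73^2) = 73^1·(73−1) = 73·72 = 5256.
φ(101251) = 18 × 5256 = 94608.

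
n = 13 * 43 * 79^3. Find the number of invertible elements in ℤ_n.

φ(275608801) = 275608801 · (1 − 1/13) · (1 − 1/43) · (1 − 1/79)
       = 275608801 · 39312/44161 = 245346192.

245346192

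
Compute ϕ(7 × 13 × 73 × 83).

425088

φ(551369) = 551369 · (1 − 1/7) · (1 − 1/13) · (1 − 1/73) · (1 − 1/83)
       = 551369 · 425088/551369 = 425088.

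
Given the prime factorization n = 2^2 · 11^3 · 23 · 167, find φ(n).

8837840

φ(2^2) = 2^2 − 2^1 = 4 − 2 = 2.
φ(11^3) = 11^2·(11−1) = 121·10 = 1210.
φ(23) = 23 − 1 = 22.
φ(167) = 167 − 1 = 166.
Multiply: 2 · 1210 · 22 · 166 = 8837840.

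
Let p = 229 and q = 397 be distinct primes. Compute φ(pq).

90288

φ(90913) = 90913 · (1 − 1/229) · (1 − 1/397)
       = 90913 · 90288/90913 = 90288.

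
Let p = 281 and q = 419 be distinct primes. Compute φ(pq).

φ(117739) = 117739 · (1 − 1/281) · (1 − 1/419)
       = 117739 · 117040/117739 = 117040.

117040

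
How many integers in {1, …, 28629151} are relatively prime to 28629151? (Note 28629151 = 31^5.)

φ(31^5) = 31^5 − 31^4 = 28629151 − 923521 = 27705630.

27705630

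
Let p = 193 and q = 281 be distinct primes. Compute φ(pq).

φ(54233) = 54233 · (1 − 1/193) · (1 − 1/281)
       = 54233 · 53760/54233 = 53760.

53760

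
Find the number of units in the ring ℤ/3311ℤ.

2520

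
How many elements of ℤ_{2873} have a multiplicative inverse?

Factor 2873: 2873 = 13^2 × 17.
φ(2873) = 2873 · (1 − 1/13) · (1 − 1/17)
       = 2873 · 192/221 = 2496.

2496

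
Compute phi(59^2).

3422

φ(59^2) = 59^2 − 59^1 = 3481 − 59 = 3422.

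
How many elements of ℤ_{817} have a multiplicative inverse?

756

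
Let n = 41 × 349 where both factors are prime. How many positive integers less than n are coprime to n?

φ(41) = 41 − 1 = 40.
φ(349) = 349 − 1 = 348.
Multiply: 40 · 348 = 13920.

13920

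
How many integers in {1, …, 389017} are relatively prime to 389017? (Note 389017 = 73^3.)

φ(389017) = 389017 · (1 − 1/73)
       = 389017 · 72/73 = 383688.

383688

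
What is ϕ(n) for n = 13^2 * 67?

10296

φ(13^2) = 13^1·(13−1) = 13·12 = 156.
φ(67) = 67 − 1 = 66.
φ(11323) = 156 × 66 = 10296.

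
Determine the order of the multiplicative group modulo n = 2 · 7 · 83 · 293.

143664

φ(2) = 2 − 1 = 1.
φ(7) = 7 − 1 = 6.
φ(83) = 83 − 1 = 82.
φ(293) = 293 − 1 = 292.
Multiply: 1 · 6 · 82 · 292 = 143664.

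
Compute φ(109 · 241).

25920

φ(109) = 109 − 1 = 108.
φ(241) = 241 − 1 = 240.
Since φ is multiplicative, φ(26269) = 108 · 240 = 25920.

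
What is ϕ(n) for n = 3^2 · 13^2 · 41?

37440

φ(62361) = 62361 · (1 − 1/3) · (1 − 1/13) · (1 − 1/41)
       = 62361 · 960/1599 = 37440.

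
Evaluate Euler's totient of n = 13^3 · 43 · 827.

φ(13^3) = 13^2·(13−1) = 169·12 = 2028.
φ(43) = 43 − 1 = 42.
φ(827) = 827 − 1 = 826.
φ(78127517) = 2028 × 42 × 826 = 70355376.

70355376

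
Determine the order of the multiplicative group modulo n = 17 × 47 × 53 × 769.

29392896

φ(17) = 17 − 1 = 16.
φ(47) = 47 − 1 = 46.
φ(53) = 53 − 1 = 52.
φ(769) = 769 − 1 = 768.
φ(32564843) = 16 × 46 × 52 × 768 = 29392896.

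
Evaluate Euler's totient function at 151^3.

3420150

φ(3442951) = 3442951 · (1 − 1/151)
       = 3442951 · 150/151 = 3420150.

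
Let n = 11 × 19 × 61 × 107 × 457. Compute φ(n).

φ(623413351) = 623413351 · (1 − 1/11) · (1 − 1/19) · (1 − 1/61) · (1 − 1/107) · (1 − 1/457)
       = 623413351 · 522028800/623413351 = 522028800.

522028800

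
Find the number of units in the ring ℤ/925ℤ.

Factor 925: 925 = 5^2 × 37.
φ(925) = 925 · (1 − 1/5) · (1 − 1/37)
       = 925 · 144/185 = 720.

720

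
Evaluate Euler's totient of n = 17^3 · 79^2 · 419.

φ(12847391827) = 12847391827 · (1 − 1/17) · (1 − 1/79) · (1 − 1/419)
       = 12847391827 · 521664/562717 = 11910110784.

11910110784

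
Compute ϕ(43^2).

1806

φ(1849) = 1849 · (1 − 1/43)
       = 1849 · 42/43 = 1806.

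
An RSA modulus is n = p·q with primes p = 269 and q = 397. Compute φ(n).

106128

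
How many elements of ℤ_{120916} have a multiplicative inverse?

54432

Prime factorization: 120916 = 2**2 · 19 · 37 · 43.
φ(120916) = 120916 · (1 − 1/2) · (1 − 1/19) · (1 − 1/37) · (1 − 1/43)
       = 120916 · 27216/60458 = 54432.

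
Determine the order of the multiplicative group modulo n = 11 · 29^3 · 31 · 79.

551023200

φ(11) = 11 − 1 = 10.
φ(29^3) = 29^3 − 29^2 = 24389 − 841 = 23548.
φ(31) = 31 − 1 = 30.
φ(79) = 79 − 1 = 78.
φ(657015271) = 10 × 23548 × 30 × 78 = 551023200.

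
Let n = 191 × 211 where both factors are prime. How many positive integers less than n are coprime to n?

39900

φ(n) = (p − 1)(q − 1) = (191−1)(211−1) = 190·210 = 39900.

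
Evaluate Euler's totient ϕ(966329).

725760

966329 = 7**2 · 13 · 37 · 41.
φ(7^2) = 7^1·(7−1) = 7·6 = 42.
φ(13) = 13 − 1 = 12.
φ(37) = 37 − 1 = 36.
φ(41) = 41 − 1 = 40.
Multiply: 42 · 12 · 36 · 40 = 725760.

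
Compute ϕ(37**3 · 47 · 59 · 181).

23668148160

φ(37^3) = 37^2·(37−1) = 1369·36 = 49284.
φ(47) = 47 − 1 = 46.
φ(59) = 59 − 1 = 58.
φ(181) = 181 − 1 = 180.
Multiply: 49284 · 46 · 58 · 180 = 23668148160.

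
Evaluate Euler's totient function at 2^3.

4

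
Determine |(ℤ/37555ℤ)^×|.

24192

Prime factorization: 37555 = 5 × 7 × 29 × 37.
φ(5) = 5 − 1 = 4.
φ(7) = 7 − 1 = 6.
φ(29) = 29 − 1 = 28.
φ(37) = 37 − 1 = 36.
φ(37555) = 4 × 6 × 28 × 36 = 24192.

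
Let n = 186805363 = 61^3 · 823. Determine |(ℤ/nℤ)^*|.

183519720

φ(186805363) = 186805363 · (1 − 1/61) · (1 − 1/823)
       = 186805363 · 49320/50203 = 183519720.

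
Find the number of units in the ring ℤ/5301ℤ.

Prime factorization: 5301 = 3^2 * 19 * 31.
φ(5301) = 5301 · (1 − 1/3) · (1 − 1/19) · (1 − 1/31)
       = 5301 · 1080/1767 = 3240.

3240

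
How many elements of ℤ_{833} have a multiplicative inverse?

First factor: 833 = 7**2 · 17.
φ(833) = 833 · (1 − 1/7) · (1 − 1/17)
       = 833 · 96/119 = 672.

672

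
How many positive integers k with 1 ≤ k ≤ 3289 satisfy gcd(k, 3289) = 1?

Factor 3289: 3289 = 11 · 13 · 23.
φ(11) = 11 − 1 = 10.
φ(13) = 13 − 1 = 12.
φ(23) = 23 − 1 = 22.
Since φ is multiplicative, φ(3289) = 10 · 12 · 22 = 2640.

2640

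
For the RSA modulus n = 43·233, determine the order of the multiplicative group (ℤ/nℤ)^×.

For distinct primes, φ(pq) = (p−1)(q−1) = 42 × 232 = 9744.

9744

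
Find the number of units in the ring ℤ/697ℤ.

Factor 697: 697 = 17 · 41.
φ(697) = 697 · (1 − 1/17) · (1 − 1/41)
       = 697 · 640/697 = 640.

640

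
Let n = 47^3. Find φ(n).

101614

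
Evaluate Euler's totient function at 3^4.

54

φ(81) = 81 · (1 − 1/3)
       = 81 · 2/3 = 54.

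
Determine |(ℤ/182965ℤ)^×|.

133056

Prime factorization: 182965 = 5 · 23 · 37 · 43.
φ(182965) = 182965 · (1 − 1/5) · (1 − 1/23) · (1 − 1/37) · (1 − 1/43)
       = 182965 · 133056/182965 = 133056.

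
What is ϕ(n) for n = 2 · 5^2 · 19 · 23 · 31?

237600

φ(677350) = 677350 · (1 − 1/2) · (1 − 1/5) · (1 − 1/19) · (1 − 1/23) · (1 − 1/31)
       = 677350 · 47520/135470 = 237600.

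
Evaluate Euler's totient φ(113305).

113305 = 5 · 17 · 31 · 43.
φ(5) = 5 − 1 = 4.
φ(17) = 17 − 1 = 16.
φ(31) = 31 − 1 = 30.
φ(43) = 43 − 1 = 42.
Since φ is multiplicative, φ(113305) = 4 · 16 · 30 · 42 = 80640.

80640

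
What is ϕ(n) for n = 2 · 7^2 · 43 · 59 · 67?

φ(16657942) = 16657942 · (1 − 1/2) · (1 − 1/7) · (1 − 1/43) · (1 − 1/59) · (1 − 1/67)
       = 16657942 · 964656/2379706 = 6752592.

6752592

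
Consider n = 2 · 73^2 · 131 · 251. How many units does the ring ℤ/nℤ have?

170820000

φ(350445698) = 350445698 · (1 − 1/2) · (1 − 1/73) · (1 − 1/131) · (1 − 1/251)
       = 350445698 · 2340000/4800626 = 170820000.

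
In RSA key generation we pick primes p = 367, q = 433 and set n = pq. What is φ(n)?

φ(158911) = 158911 · (1 − 1/367) · (1 − 1/433)
       = 158911 · 158112/158911 = 158112.

158112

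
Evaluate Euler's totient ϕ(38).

First factor: 38 = 2 × 19.
φ(2) = 2 − 1 = 1.
φ(19) = 19 − 1 = 18.
Since φ is multiplicative, φ(38) = 1 · 18 = 18.

18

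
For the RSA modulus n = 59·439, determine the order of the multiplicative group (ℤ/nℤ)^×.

φ(pq) = (p−1)(q−1) = 58 · 438 = 25404.

25404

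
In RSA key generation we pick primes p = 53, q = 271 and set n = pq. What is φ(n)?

14040

φ(pq) = (p−1)(q−1) = 52 · 270 = 14040.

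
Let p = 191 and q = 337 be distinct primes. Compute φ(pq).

63840

For distinct primes, φ(pq) = (p−1)(q−1) = 190 × 336 = 63840.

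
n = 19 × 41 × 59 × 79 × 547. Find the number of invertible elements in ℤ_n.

1778474880

φ(19) = 19 − 1 = 18.
φ(41) = 41 − 1 = 40.
φ(59) = 59 − 1 = 58.
φ(79) = 79 − 1 = 78.
φ(547) = 547 − 1 = 546.
φ(1986112693) = 18 × 40 × 58 × 78 × 546 = 1778474880.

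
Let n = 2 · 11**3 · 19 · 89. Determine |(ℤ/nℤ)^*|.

1916640

φ(4501442) = 4501442 · (1 − 1/2) · (1 − 1/11) · (1 − 1/19) · (1 − 1/89)
       = 4501442 · 15840/37202 = 1916640.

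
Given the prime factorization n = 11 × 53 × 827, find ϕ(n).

φ(482141) = 482141 · (1 − 1/11) · (1 − 1/53) · (1 − 1/827)
       = 482141 · 429520/482141 = 429520.

429520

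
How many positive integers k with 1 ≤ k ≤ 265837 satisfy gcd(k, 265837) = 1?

223080

Factor 265837: 265837 = 11^2 · 13^3.
φ(11^2) = 11^1·(11−1) = 11·10 = 110.
φ(13^3) = 13^2·(13−1) = 169·12 = 2028.
φ(265837) = 110 × 2028 = 223080.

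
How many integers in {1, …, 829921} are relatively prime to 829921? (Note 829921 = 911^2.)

829010

φ(829921) = 829921 · (1 − 1/911)
       = 829921 · 910/911 = 829010.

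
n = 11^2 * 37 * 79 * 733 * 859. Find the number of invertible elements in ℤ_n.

193993937280

φ(222695439901) = 222695439901 · (1 − 1/11) · (1 − 1/37) · (1 − 1/79) · (1 − 1/733) · (1 − 1/859)
       = 222695439901 · 17635812480/20245039991 = 193993937280.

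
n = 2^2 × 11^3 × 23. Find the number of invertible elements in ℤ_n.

53240

φ(122452) = 122452 · (1 − 1/2) · (1 − 1/11) · (1 − 1/23)
       = 122452 · 220/506 = 53240.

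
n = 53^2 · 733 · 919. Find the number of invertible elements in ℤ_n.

φ(53^2) = 53^1·(53−1) = 53·52 = 2756.
φ(733) = 733 − 1 = 732.
φ(919) = 919 − 1 = 918.
Since φ is multiplicative, φ(1892218243) = 2756 · 732 · 918 = 1851965856.

1851965856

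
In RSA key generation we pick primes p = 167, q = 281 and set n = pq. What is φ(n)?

φ(46927) = 46927 · (1 − 1/167) · (1 − 1/281)
       = 46927 · 46480/46927 = 46480.

46480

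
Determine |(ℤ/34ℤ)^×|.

16

34 = 2 × 17.
φ(2) = 2 − 1 = 1.
φ(17) = 17 − 1 = 16.
Multiply: 1 · 16 = 16.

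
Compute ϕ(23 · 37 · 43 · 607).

20157984

φ(23) = 23 − 1 = 22.
φ(37) = 37 − 1 = 36.
φ(43) = 43 − 1 = 42.
φ(607) = 607 − 1 = 606.
φ(22211951) = 22 × 36 × 42 × 606 = 20157984.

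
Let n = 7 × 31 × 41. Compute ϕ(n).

7200

φ(7) = 7 − 1 = 6.
φ(31) = 31 − 1 = 30.
φ(41) = 41 − 1 = 40.
Multiply: 6 · 30 · 40 = 7200.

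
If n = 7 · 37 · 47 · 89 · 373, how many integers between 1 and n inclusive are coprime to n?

325264896

φ(7) = 7 − 1 = 6.
φ(37) = 37 − 1 = 36.
φ(47) = 47 − 1 = 46.
φ(89) = 89 − 1 = 88.
φ(373) = 373 − 1 = 372.
Since φ is multiplicative, φ(404107081) = 6 · 36 · 46 · 88 · 372 = 325264896.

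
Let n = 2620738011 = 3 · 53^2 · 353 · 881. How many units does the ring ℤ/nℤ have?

1707397120

φ(3) = 3 − 1 = 2.
φ(53^2) = 53^1·(53−1) = 53·52 = 2756.
φ(353) = 353 − 1 = 352.
φ(881) = 881 − 1 = 880.
Multiply: 2 · 2756 · 352 · 880 = 1707397120.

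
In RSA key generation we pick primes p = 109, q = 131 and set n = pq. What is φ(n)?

14040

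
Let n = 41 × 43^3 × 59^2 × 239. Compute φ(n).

2529898835520

φ(41) = 41 − 1 = 40.
φ(43^3) = 43^2·(43−1) = 1849·42 = 77658.
φ(59^2) = 59^2 − 59^1 = 3481 − 59 = 3422.
φ(239) = 239 − 1 = 238.
φ(2712009132733) = 40 × 77658 × 3422 × 238 = 2529898835520.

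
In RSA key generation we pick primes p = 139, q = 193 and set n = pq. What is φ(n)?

26496

φ(pq) = (p−1)(q−1) = 138 · 192 = 26496.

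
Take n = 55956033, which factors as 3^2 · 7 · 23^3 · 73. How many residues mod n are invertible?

30165696

φ(3^2) = 3^1·(3−1) = 3·2 = 6.
φ(7) = 7 − 1 = 6.
φ(23^3) = 23^3 − 23^2 = 12167 − 529 = 11638.
φ(73) = 73 − 1 = 72.
φ(55956033) = 6 × 6 × 11638 × 72 = 30165696.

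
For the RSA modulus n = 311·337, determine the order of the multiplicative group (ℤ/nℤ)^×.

φ(pq) = (p−1)(q−1) = 310 · 336 = 104160.

104160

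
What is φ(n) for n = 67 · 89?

φ(5963) = 5963 · (1 − 1/67) · (1 − 1/89)
       = 5963 · 5808/5963 = 5808.

5808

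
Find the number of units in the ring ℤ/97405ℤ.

Prime factorization: 97405 = 5 · 7 · 11^2 · 23.
φ(5) = 5 − 1 = 4.
φ(7) = 7 − 1 = 6.
φ(11^2) = 11^2 − 11^1 = 121 − 11 = 110.
φ(23) = 23 − 1 = 22.
φ(97405) = 4 × 6 × 110 × 22 = 58080.

58080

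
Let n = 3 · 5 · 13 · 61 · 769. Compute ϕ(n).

φ(9147255) = 9147255 · (1 − 1/3) · (1 − 1/5) · (1 − 1/13) · (1 − 1/61) · (1 − 1/769)
       = 9147255 · 4423680/9147255 = 4423680.

4423680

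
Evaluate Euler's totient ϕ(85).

Factor 85: 85 = 5 · 17.
φ(85) = 85 · (1 − 1/5) · (1 − 1/17)
       = 85 · 64/85 = 64.

64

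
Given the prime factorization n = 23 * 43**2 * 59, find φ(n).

φ(23) = 23 − 1 = 22.
φ(43^2) = 43^2 − 43^1 = 1849 − 43 = 1806.
φ(59) = 59 − 1 = 58.
Since φ is multiplicative, φ(2509093) = 22 · 1806 · 58 = 2304456.

2304456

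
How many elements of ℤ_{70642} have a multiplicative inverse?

First factor: 70642 = 2 · 11 · 13**2 · 19.
φ(70642) = 70642 · (1 − 1/2) · (1 − 1/11) · (1 − 1/13) · (1 − 1/19)
       = 70642 · 2160/5434 = 28080.

28080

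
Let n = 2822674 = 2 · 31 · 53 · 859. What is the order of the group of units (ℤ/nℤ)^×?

1338480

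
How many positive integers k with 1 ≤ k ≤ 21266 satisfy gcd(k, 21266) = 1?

21266 = 2 · 7^3 · 31.
φ(2) = 2 − 1 = 1.
φ(7^3) = 7^2·(7−1) = 49·6 = 294.
φ(31) = 31 − 1 = 30.
Since φ is multiplicative, φ(21266) = 1 · 294 · 30 = 8820.

8820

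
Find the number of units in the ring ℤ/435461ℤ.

Prime factorization: 435461 = 13 · 19 · 41 · 43.
φ(435461) = 435461 · (1 − 1/13) · (1 − 1/19) · (1 − 1/41) · (1 − 1/43)
       = 435461 · 362880/435461 = 362880.

362880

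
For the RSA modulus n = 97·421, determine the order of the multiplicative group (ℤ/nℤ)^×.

φ(n) = (p − 1)(q − 1) = (97−1)(421−1) = 96·420 = 40320.

40320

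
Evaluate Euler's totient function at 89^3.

φ(89^3) = 89^3 − 89^2 = 704969 − 7921 = 697048.

697048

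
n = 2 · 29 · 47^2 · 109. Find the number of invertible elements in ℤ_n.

6537888

φ(13965298) = 13965298 · (1 − 1/2) · (1 − 1/29) · (1 − 1/47) · (1 − 1/109)
       = 13965298 · 139104/297134 = 6537888.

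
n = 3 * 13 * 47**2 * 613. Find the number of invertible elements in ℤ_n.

31755456

φ(52810563) = 52810563 · (1 − 1/3) · (1 − 1/13) · (1 − 1/47) · (1 − 1/613)
       = 52810563 · 675648/1123629 = 31755456.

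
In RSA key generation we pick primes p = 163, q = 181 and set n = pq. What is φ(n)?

φ(n) = (p − 1)(q − 1) = (163−1)(181−1) = 162·180 = 29160.

29160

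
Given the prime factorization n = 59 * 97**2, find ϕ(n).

φ(555131) = 555131 · (1 − 1/59) · (1 − 1/97)
       = 555131 · 5568/5723 = 540096.

540096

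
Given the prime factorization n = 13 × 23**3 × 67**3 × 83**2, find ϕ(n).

φ(327723401034497) = 327723401034497 · (1 − 1/13) · (1 − 1/23) · (1 − 1/67) · (1 − 1/83)
       = 327723401034497 · 1428768/1662739 = 281608062509664.

281608062509664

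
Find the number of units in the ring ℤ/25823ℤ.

First factor: 25823 = 7^2 · 17 · 31.
φ(25823) = 25823 · (1 − 1/7) · (1 − 1/17) · (1 − 1/31)
       = 25823 · 2880/3689 = 20160.

20160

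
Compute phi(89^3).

φ(89^3) = 89^3 − 89^2 = 704969 − 7921 = 697048.

697048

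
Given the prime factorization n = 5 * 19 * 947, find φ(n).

68112

φ(89965) = 89965 · (1 − 1/5) · (1 − 1/19) · (1 − 1/947)
       = 89965 · 68112/89965 = 68112.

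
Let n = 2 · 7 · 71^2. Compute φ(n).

29820

φ(70574) = 70574 · (1 − 1/2) · (1 − 1/7) · (1 − 1/71)
       = 70574 · 420/994 = 29820.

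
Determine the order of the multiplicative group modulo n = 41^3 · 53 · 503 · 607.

φ(41^3) = 41^2·(41−1) = 1681·40 = 67240.
φ(53) = 53 − 1 = 52.
φ(503) = 503 − 1 = 502.
φ(607) = 607 − 1 = 606.
φ(1115280517973) = 67240 × 52 × 502 × 606 = 1063671173760.

1063671173760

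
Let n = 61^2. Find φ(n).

φ(3721) = 3721 · (1 − 1/61)
       = 3721 · 60/61 = 3660.

3660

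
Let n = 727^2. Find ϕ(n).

φ(528529) = 528529 · (1 − 1/727)
       = 528529 · 726/727 = 527802.

527802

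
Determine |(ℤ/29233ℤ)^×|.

26400

First factor: 29233 = 23 · 31 · 41.
φ(29233) = 29233 · (1 − 1/23) · (1 − 1/31) · (1 − 1/41)
       = 29233 · 26400/29233 = 26400.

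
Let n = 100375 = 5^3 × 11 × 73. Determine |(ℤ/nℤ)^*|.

72000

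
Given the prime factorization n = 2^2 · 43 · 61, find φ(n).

5040

φ(10492) = 10492 · (1 − 1/2) · (1 − 1/43) · (1 − 1/61)
       = 10492 · 2520/5246 = 5040.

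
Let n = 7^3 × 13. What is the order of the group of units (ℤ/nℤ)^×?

3528

φ(7^3) = 7^3 − 7^2 = 343 − 49 = 294.
φ(13) = 13 − 1 = 12.
φ(4459) = 294 × 12 = 3528.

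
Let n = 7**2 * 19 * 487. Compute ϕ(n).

367416

φ(7^2) = 7^2 − 7^1 = 49 − 7 = 42.
φ(19) = 19 − 1 = 18.
φ(487) = 487 − 1 = 486.
Multiply: 42 · 18 · 486 = 367416.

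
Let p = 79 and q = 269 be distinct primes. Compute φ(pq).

φ(pq) = (p−1)(q−1) = 78 · 268 = 20904.

20904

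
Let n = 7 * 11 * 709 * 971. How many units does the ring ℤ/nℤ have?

41205600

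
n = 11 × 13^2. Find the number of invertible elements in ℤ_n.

1560

φ(1859) = 1859 · (1 − 1/11) · (1 − 1/13)
       = 1859 · 120/143 = 1560.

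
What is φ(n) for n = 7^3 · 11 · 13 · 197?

6914880

φ(9662653) = 9662653 · (1 − 1/7) · (1 − 1/11) · (1 − 1/13) · (1 − 1/197)
       = 9662653 · 141120/197197 = 6914880.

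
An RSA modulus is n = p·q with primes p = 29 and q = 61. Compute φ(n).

φ(n) = (p − 1)(q − 1) = (29−1)(61−1) = 28·60 = 1680.

1680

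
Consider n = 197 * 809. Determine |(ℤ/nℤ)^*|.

φ(159373) = 159373 · (1 − 1/197) · (1 − 1/809)
       = 159373 · 158368/159373 = 158368.

158368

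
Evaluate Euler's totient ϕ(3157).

2400

3157 = 7 × 11 × 41.
φ(7) = 7 − 1 = 6.
φ(11) = 11 − 1 = 10.
φ(41) = 41 − 1 = 40.
φ(3157) = 6 × 10 × 40 = 2400.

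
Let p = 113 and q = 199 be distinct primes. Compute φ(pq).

22176

φ(22487) = 22487 · (1 − 1/113) · (1 − 1/199)
       = 22487 · 22176/22487 = 22176.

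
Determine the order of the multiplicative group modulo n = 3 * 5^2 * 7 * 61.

14400

φ(3) = 3 − 1 = 2.
φ(5^2) = 5^1·(5−1) = 5·4 = 20.
φ(7) = 7 − 1 = 6.
φ(61) = 61 − 1 = 60.
Since φ is multiplicative, φ(32025) = 2 · 20 · 6 · 60 = 14400.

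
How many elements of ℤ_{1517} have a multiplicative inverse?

1440

Factor 1517: 1517 = 37 × 41.
φ(1517) = 1517 · (1 − 1/37) · (1 − 1/41)
       = 1517 · 1440/1517 = 1440.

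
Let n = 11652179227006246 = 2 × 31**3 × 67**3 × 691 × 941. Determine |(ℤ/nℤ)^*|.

5540068411812000

φ(2) = 2 − 1 = 1.
φ(31^3) = 31^3 − 31^2 = 29791 − 961 = 28830.
φ(67^3) = 67^2·(67−1) = 4489·66 = 296274.
φ(691) = 691 − 1 = 690.
φ(941) = 941 − 1 = 940.
φ(11652179227006246) = 1 × 28830 × 296274 × 690 × 940 = 5540068411812000.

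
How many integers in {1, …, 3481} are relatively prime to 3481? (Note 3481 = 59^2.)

3422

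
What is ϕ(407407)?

Prime factorization: 407407 = 7 * 11^2 * 13 * 37.
φ(7) = 7 − 1 = 6.
φ(11^2) = 11^1·(11−1) = 11·10 = 110.
φ(13) = 13 − 1 = 12.
φ(37) = 37 − 1 = 36.
Since φ is multiplicative, φ(407407) = 6 · 110 · 12 · 36 = 285120.

285120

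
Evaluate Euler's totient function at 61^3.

φ(226981) = 226981 · (1 − 1/61)
       = 226981 · 60/61 = 223260.

223260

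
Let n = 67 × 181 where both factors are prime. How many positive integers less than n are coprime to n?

For distinct primes, φ(pq) = (p−1)(q−1) = 66 × 180 = 11880.

11880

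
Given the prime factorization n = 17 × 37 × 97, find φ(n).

φ(17) = 17 − 1 = 16.
φ(37) = 37 − 1 = 36.
φ(97) = 97 − 1 = 96.
Multiply: 16 · 36 · 96 = 55296.

55296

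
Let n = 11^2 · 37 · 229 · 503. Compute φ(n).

453245760

φ(11^2) = 11^1·(11−1) = 11·10 = 110.
φ(37) = 37 − 1 = 36.
φ(229) = 229 − 1 = 228.
φ(503) = 503 − 1 = 502.
φ(515692199) = 110 × 36 × 228 × 502 = 453245760.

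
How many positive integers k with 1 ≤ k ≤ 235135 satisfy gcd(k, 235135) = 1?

235135 = 5 × 31 × 37 × 41.
φ(235135) = 235135 · (1 − 1/5) · (1 − 1/31) · (1 − 1/37) · (1 − 1/41)
       = 235135 · 172800/235135 = 172800.

172800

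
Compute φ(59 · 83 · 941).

φ(4608077) = 4608077 · (1 − 1/59) · (1 − 1/83) · (1 − 1/941)
       = 4608077 · 4470640/4608077 = 4470640.

4470640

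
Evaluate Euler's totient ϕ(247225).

168000

Factor 247225: 247225 = 5**2 · 11 · 29 · 31.
φ(247225) = 247225 · (1 − 1/5) · (1 − 1/11) · (1 − 1/29) · (1 − 1/31)
       = 247225 · 33600/49445 = 168000.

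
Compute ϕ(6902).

Factor 6902: 6902 = 2 × 7 × 17 × 29.
φ(6902) = 6902 · (1 − 1/2) · (1 − 1/7) · (1 − 1/17) · (1 − 1/29)
       = 6902 · 2688/6902 = 2688.

2688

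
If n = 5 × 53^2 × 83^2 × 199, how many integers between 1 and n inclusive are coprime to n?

φ(19254444995) = 19254444995 · (1 − 1/5) · (1 − 1/53) · (1 − 1/83) · (1 − 1/199)
       = 19254444995 · 3377088/4377005 = 14855810112.

14855810112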